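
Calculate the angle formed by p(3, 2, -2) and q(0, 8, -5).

p·q = 3·0 + 2·8 + (-2)·(-5) = 0 + 16 + 10 = 26
|p| = √(3² + 2² + (-2)²) = √17 ≈ 4.123
|q| = √(0² + 8² + (-5)²) = √89 ≈ 9.434
cos θ = (p·q)/(|p||q|) = 26/(4.123·9.434) ≈ 0.6684
θ = arccos(0.6684) ≈ 48.05°

48.05°


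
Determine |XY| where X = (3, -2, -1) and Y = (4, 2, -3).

d = √[(x₂-x₁)² + (y₂-y₁)² + (z₂-z₁)²]
  = √[1² + 4² + (-2)²]
  = √[1 + 16 + 4]
  = √21
  ≈ 4.583

4.583


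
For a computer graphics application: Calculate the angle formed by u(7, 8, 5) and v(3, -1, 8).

u·v = 7·3 + 8·(-1) + 5·8 = 21 - 8 + 40 = 53
|u| = √(7² + 8² + 5²) = √138 ≈ 11.75
|v| = √(3² + (-1)² + 8²) = √74 ≈ 8.602
cos θ = (u·v)/(|u||v|) = 53/(11.75·8.602) ≈ 0.5245
θ = arccos(0.5245) ≈ 58.37°

58.37°


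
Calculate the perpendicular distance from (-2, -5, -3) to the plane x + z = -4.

distance = |a·x₀ + b·y₀ + c·z₀ - d| / √(a² + b² + c²)
  = |1·(-2) + 0·(-5) + 1·(-3) - (-4)| / √(1² + 0² + 1²)
  = |-2 + 0 - 3 + 4| / √(1 + 0 + 1)
  = |-1| / √2
  = 1 / 1.414
  ≈ 0.7071

0.7071


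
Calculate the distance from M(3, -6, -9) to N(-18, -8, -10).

d = √[(x₂-x₁)² + (y₂-y₁)² + (z₂-z₁)²]
  = √[(-21)² + (-2)² + (-1)²]
  = √[441 + 4 + 1]
  = √446
  ≈ 21.12

21.12


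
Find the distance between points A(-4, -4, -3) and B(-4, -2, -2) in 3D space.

d = √[(x₂-x₁)² + (y₂-y₁)² + (z₂-z₁)²]
  = √[0² + 2² + 1²]
  = √[0 + 4 + 1]
  = √5
  ≈ 2.236

2.236


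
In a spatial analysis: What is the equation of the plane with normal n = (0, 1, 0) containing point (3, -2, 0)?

The plane through P with normal n = (a, b, c) satisfies n·(r - P) = 0,
i.e. ax + by + cz = a·x₀ + b·y₀ + c·z₀.
d = 0·3 + 1·(-2) + 0·0
  = 0 - 2 + 0
  = -2
Equation: y = -2

y = -2


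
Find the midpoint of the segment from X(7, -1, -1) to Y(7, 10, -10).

M = ((x₁+x₂)/2, (y₁+y₂)/2, (z₁+z₂)/2)
  = ((7 + 7)/2, (-1 + 10)/2, (-1 - 10)/2)
  = (14/2, 9/2, -11/2)
  = (7, 4.5, -5.5)

(7, 4.5, -5.5)


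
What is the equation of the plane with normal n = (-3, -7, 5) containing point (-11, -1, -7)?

The plane through P with normal n = (a, b, c) satisfies n·(r - P) = 0,
i.e. ax + by + cz = a·x₀ + b·y₀ + c·z₀.
d = (-3)·(-11) + (-7)·(-1) + 5·(-7)
  = 33 + 7 - 35
  = 5
Equation: -3x - 7y + 5z = 5

-3x - 7y + 5z = 5


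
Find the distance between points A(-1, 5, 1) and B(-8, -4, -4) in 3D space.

d = √[(x₂-x₁)² + (y₂-y₁)² + (z₂-z₁)²]
  = √[(-7)² + (-9)² + (-5)²]
  = √[49 + 81 + 25]
  = √155
  ≈ 12.45

12.45


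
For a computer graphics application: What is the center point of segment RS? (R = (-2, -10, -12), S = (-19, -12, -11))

M = ((x₁+x₂)/2, (y₁+y₂)/2, (z₁+z₂)/2)
  = ((-2 - 19)/2, (-10 - 12)/2, (-12 - 11)/2)
  = (-21/2, -22/2, -23/2)
  = (-10.5, -11, -11.5)

(-10.5, -11, -11.5)


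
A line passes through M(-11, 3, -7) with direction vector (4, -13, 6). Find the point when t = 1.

P(t) = M + t·d
  = (-11 + 4·1, 3 + (-13)·1, -7 + 6·1)
  = (-11 + 4, 3 - 13, -7 + 6)
  = (-7, -10, -1)

(-7, -10, -1)


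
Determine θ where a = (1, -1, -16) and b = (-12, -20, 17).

a·b = 1·(-12) + (-1)·(-20) + (-16)·17 = -12 + 20 - 272 = -264
|a| = √(1² + (-1)² + (-16)²) = √258 ≈ 16.06
|b| = √((-12)² + (-20)² + 17²) = √833 ≈ 28.86
cos θ = (a·b)/(|a||b|) = -264/(16.06·28.86) ≈ -0.5695
θ = arccos(-0.5695) ≈ 124.7°

124.7°


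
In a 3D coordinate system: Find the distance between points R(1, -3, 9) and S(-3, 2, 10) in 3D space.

d = √[(x₂-x₁)² + (y₂-y₁)² + (z₂-z₁)²]
  = √[(-4)² + 5² + 1²]
  = √[16 + 25 + 1]
  = √42
  ≈ 6.481

6.481


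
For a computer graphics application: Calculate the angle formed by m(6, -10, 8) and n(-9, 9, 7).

m·n = 6·(-9) + (-10)·9 + 8·7 = -54 - 90 + 56 = -88
|m| = √(6² + (-10)² + 8²) = √200 ≈ 14.14
|n| = √((-9)² + 9² + 7²) = √211 ≈ 14.53
cos θ = (m·n)/(|m||n|) = -88/(14.14·14.53) ≈ -0.4284
θ = arccos(-0.4284) ≈ 115.4°

115.4°


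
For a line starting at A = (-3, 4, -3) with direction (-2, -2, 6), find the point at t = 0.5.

P(t) = A + t·d
  = (-3 + (-2)·0.5, 4 + (-2)·0.5, -3 + 6·0.5)
  = (-3 - 1, 4 - 1, -3 + 3)
  = (-4, 3, 0)

(-4, 3, 0)


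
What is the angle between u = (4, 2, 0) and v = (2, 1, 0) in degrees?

u·v = 4·2 + 2·1 + 0·0 = 8 + 2 + 0 = 10
|u| = √(4² + 2² + 0²) = √20 ≈ 4.472
|v| = √(2² + 1² + 0²) = √5 ≈ 2.236
cos θ = (u·v)/(|u||v|) = 10/(4.472·2.236) ≈ 1
θ = arccos(1) ≈ 0°

0°


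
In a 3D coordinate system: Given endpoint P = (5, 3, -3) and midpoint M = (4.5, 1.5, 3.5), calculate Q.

Q = 2M - P
  = (2·4.5 - 5, 2·1.5 - 3, 2·3.5 - (-3))
  = (9 - 5, 3 - 3, 7 + 3)
  = (4, 0, 10)

(4, 0, 10)


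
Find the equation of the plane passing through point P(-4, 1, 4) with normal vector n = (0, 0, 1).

The plane through P with normal n = (a, b, c) satisfies n·(r - P) = 0,
i.e. ax + by + cz = a·x₀ + b·y₀ + c·z₀.
d = 0·(-4) + 0·1 + 1·4
  = 0 + 0 + 4
  = 4
Equation: z = 4

z = 4


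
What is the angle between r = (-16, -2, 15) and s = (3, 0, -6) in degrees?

r·s = (-16)·3 + (-2)·0 + 15·(-6) = -48 + 0 - 90 = -138
|r| = √((-16)² + (-2)² + 15²) = √485 ≈ 22.02
|s| = √(3² + 0² + (-6)²) = √45 ≈ 6.708
cos θ = (r·s)/(|r||s|) = -138/(22.02·6.708) ≈ -0.9341
θ = arccos(-0.9341) ≈ 159.1°

159.1°


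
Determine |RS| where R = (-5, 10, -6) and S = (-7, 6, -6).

d = √[(x₂-x₁)² + (y₂-y₁)² + (z₂-z₁)²]
  = √[(-2)² + (-4)² + 0²]
  = √[4 + 16 + 0]
  = √20
  ≈ 4.472

4.472


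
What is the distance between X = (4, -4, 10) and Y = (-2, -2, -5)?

d = √[(x₂-x₁)² + (y₂-y₁)² + (z₂-z₁)²]
  = √[(-6)² + 2² + (-15)²]
  = √[36 + 4 + 225]
  = √265
  ≈ 16.28

16.28


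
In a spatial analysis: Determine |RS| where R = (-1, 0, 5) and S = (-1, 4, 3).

d = √[(x₂-x₁)² + (y₂-y₁)² + (z₂-z₁)²]
  = √[0² + 4² + (-2)²]
  = √[0 + 16 + 4]
  = √20
  ≈ 4.472

4.472


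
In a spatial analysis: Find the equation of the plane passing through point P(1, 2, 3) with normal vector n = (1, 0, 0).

The plane through P with normal n = (a, b, c) satisfies n·(r - P) = 0,
i.e. ax + by + cz = a·x₀ + b·y₀ + c·z₀.
d = 1·1 + 0·2 + 0·3
  = 1 + 0 + 0
  = 1
Equation: x = 1

x = 1


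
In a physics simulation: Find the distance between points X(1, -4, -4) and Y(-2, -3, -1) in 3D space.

d = √[(x₂-x₁)² + (y₂-y₁)² + (z₂-z₁)²]
  = √[(-3)² + 1² + 3²]
  = √[9 + 1 + 9]
  = √19
  ≈ 4.359

4.359


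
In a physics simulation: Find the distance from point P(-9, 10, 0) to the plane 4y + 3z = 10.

distance = |a·x₀ + b·y₀ + c·z₀ - d| / √(a² + b² + c²)
  = |0·(-9) + 4·10 + 3·0 - 10| / √(0² + 4² + 3²)
  = |0 + 40 + 0 - 10| / √(0 + 16 + 9)
  = |30| / √25
  = 30 / 5
  ≈ 6

6


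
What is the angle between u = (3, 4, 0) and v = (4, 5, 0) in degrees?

u·v = 3·4 + 4·5 + 0·0 = 12 + 20 + 0 = 32
|u| = √(3² + 4² + 0²) = √25 ≈ 5
|v| = √(4² + 5² + 0²) = √41 ≈ 6.403
cos θ = (u·v)/(|u||v|) = 32/(5·6.403) ≈ 0.9995
θ = arccos(0.9995) ≈ 1.79°

1.79°


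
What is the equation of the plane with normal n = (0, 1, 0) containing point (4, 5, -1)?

The plane through P with normal n = (a, b, c) satisfies n·(r - P) = 0,
i.e. ax + by + cz = a·x₀ + b·y₀ + c·z₀.
d = 0·4 + 1·5 + 0·(-1)
  = 0 + 5 + 0
  = 5
Equation: y = 5

y = 5


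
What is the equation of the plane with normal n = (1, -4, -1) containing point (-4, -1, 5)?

The plane through P with normal n = (a, b, c) satisfies n·(r - P) = 0,
i.e. ax + by + cz = a·x₀ + b·y₀ + c·z₀.
d = 1·(-4) + (-4)·(-1) + (-1)·5
  = -4 + 4 - 5
  = -5
Equation: x - 4y - z = -5

x - 4y - z = -5


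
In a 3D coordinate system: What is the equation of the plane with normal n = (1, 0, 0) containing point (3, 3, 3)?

The plane through P with normal n = (a, b, c) satisfies n·(r - P) = 0,
i.e. ax + by + cz = a·x₀ + b·y₀ + c·z₀.
d = 1·3 + 0·3 + 0·3
  = 3 + 0 + 0
  = 3
Equation: x = 3

x = 3


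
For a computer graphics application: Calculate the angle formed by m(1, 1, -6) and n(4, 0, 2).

m·n = 1·4 + 1·0 + (-6)·2 = 4 + 0 - 12 = -8
|m| = √(1² + 1² + (-6)²) = √38 ≈ 6.164
|n| = √(4² + 0² + 2²) = √20 ≈ 4.472
cos θ = (m·n)/(|m||n|) = -8/(6.164·4.472) ≈ -0.2902
θ = arccos(-0.2902) ≈ 106.9°

106.9°


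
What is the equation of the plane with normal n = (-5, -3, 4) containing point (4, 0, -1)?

The plane through P with normal n = (a, b, c) satisfies n·(r - P) = 0,
i.e. ax + by + cz = a·x₀ + b·y₀ + c·z₀.
d = (-5)·4 + (-3)·0 + 4·(-1)
  = -20 + 0 - 4
  = -24
Equation: -5x - 3y + 4z = -24

-5x - 3y + 4z = -24


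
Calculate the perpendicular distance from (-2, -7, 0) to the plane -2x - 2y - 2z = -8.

distance = |a·x₀ + b·y₀ + c·z₀ - d| / √(a² + b² + c²)
  = |(-2)·(-2) + (-2)·(-7) + (-2)·0 - (-8)| / √((-2)² + (-2)² + (-2)²)
  = |4 + 14 + 0 + 8| / √(4 + 4 + 4)
  = |26| / √12
  = 26 / 3.464
  ≈ 7.506

7.506


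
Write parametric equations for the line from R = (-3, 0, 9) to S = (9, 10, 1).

Direction vector d = S - R = (9 + 3, 10 + 0, 1 - 9) = (12, 10, -8)
Parametric form r = R + t·d:
x = -3 + 12t, y = 0 + 10t, z = 9 - 8t

x = -3 + 12t, y = 0 + 10t, z = 9 - 8t


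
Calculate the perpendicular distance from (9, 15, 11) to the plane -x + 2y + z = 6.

distance = |a·x₀ + b·y₀ + c·z₀ - d| / √(a² + b² + c²)
  = |(-1)·9 + 2·15 + 1·11 - 6| / √((-1)² + 2² + 1²)
  = |-9 + 30 + 11 - 6| / √(1 + 4 + 1)
  = |26| / √6
  = 26 / 2.449
  ≈ 10.61

10.61


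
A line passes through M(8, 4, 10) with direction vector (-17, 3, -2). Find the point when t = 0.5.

P(t) = M + t·d
  = (8 + (-17)·0.5, 4 + 3·0.5, 10 + (-2)·0.5)
  = (8 - 8.5, 4 + 1.5, 10 - 1)
  = (-0.5, 5.5, 9)

(-0.5, 5.5, 9)


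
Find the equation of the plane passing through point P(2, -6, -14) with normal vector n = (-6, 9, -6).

The plane through P with normal n = (a, b, c) satisfies n·(r - P) = 0,
i.e. ax + by + cz = a·x₀ + b·y₀ + c·z₀.
d = (-6)·2 + 9·(-6) + (-6)·(-14)
  = -12 - 54 + 84
  = 18
Equation: -6x + 9y - 6z = 18

-6x + 9y - 6z = 18


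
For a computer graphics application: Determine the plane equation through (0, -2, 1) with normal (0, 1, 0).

The plane through P with normal n = (a, b, c) satisfies n·(r - P) = 0,
i.e. ax + by + cz = a·x₀ + b·y₀ + c·z₀.
d = 0·0 + 1·(-2) + 0·1
  = 0 - 2 + 0
  = -2
Equation: y = -2

y = -2


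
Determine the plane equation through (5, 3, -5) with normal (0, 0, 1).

The plane through P with normal n = (a, b, c) satisfies n·(r - P) = 0,
i.e. ax + by + cz = a·x₀ + b·y₀ + c·z₀.
d = 0·5 + 0·3 + 1·(-5)
  = 0 + 0 - 5
  = -5
Equation: z = -5

z = -5


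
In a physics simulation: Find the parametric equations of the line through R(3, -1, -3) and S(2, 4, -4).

Direction vector d = S - R = (2 - 3, 4 + 1, -4 + 3) = (-1, 5, -1)
Parametric form r = R + t·d:
x = 3 - t, y = -1 + 5t, z = -3 - t

x = 3 - t, y = -1 + 5t, z = -3 - t


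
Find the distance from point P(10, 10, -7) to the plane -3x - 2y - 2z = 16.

distance = |a·x₀ + b·y₀ + c·z₀ - d| / √(a² + b² + c²)
  = |(-3)·10 + (-2)·10 + (-2)·(-7) - 16| / √((-3)² + (-2)² + (-2)²)
  = |-30 - 20 + 14 - 16| / √(9 + 4 + 4)
  = |-52| / √17
  = 52 / 4.123
  ≈ 12.61

12.61


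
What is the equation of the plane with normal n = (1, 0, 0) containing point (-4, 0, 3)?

The plane through P with normal n = (a, b, c) satisfies n·(r - P) = 0,
i.e. ax + by + cz = a·x₀ + b·y₀ + c·z₀.
d = 1·(-4) + 0·0 + 0·3
  = -4 + 0 + 0
  = -4
Equation: x = -4

x = -4


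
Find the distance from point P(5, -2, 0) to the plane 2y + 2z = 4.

distance = |a·x₀ + b·y₀ + c·z₀ - d| / √(a² + b² + c²)
  = |0·5 + 2·(-2) + 2·0 - 4| / √(0² + 2² + 2²)
  = |0 - 4 + 0 - 4| / √(0 + 4 + 4)
  = |-8| / √8
  = 8 / 2.828
  ≈ 2.828

2.828


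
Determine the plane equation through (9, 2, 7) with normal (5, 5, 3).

The plane through P with normal n = (a, b, c) satisfies n·(r - P) = 0,
i.e. ax + by + cz = a·x₀ + b·y₀ + c·z₀.
d = 5·9 + 5·2 + 3·7
  = 45 + 10 + 21
  = 76
Equation: 5x + 5y + 3z = 76

5x + 5y + 3z = 76


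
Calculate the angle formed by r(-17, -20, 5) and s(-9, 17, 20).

r·s = (-17)·(-9) + (-20)·17 + 5·20 = 153 - 340 + 100 = -87
|r| = √((-17)² + (-20)² + 5²) = √714 ≈ 26.72
|s| = √((-9)² + 17² + 20²) = √770 ≈ 27.75
cos θ = (r·s)/(|r||s|) = -87/(26.72·27.75) ≈ -0.1173
θ = arccos(-0.1173) ≈ 96.74°

96.74°


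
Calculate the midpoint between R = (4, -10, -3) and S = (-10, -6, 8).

M = ((x₁+x₂)/2, (y₁+y₂)/2, (z₁+z₂)/2)
  = ((4 - 10)/2, (-10 - 6)/2, (-3 + 8)/2)
  = (-6/2, -16/2, 5/2)
  = (-3, -8, 2.5)

(-3, -8, 2.5)


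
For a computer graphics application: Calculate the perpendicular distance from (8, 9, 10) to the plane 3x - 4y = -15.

distance = |a·x₀ + b·y₀ + c·z₀ - d| / √(a² + b² + c²)
  = |3·8 + (-4)·9 + 0·10 - (-15)| / √(3² + (-4)² + 0²)
  = |24 - 36 + 0 + 15| / √(9 + 16 + 0)
  = |3| / √25
  = 3 / 5
  ≈ 0.6

0.6


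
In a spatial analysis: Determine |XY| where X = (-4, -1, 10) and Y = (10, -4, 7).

d = √[(x₂-x₁)² + (y₂-y₁)² + (z₂-z₁)²]
  = √[14² + (-3)² + (-3)²]
  = √[196 + 9 + 9]
  = √214
  ≈ 14.63

14.63


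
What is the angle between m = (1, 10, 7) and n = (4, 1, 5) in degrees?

m·n = 1·4 + 10·1 + 7·5 = 4 + 10 + 35 = 49
|m| = √(1² + 10² + 7²) = √150 ≈ 12.25
|n| = √(4² + 1² + 5²) = √42 ≈ 6.481
cos θ = (m·n)/(|m||n|) = 49/(12.25·6.481) ≈ 0.6173
θ = arccos(0.6173) ≈ 51.88°

51.88°


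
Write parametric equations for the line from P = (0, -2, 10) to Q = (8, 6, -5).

Direction vector d = Q - P = (8 + 0, 6 + 2, -5 - 10) = (8, 8, -15)
Parametric form r = P + t·d:
x = 0 + 8t, y = -2 + 8t, z = 10 - 15t

x = 0 + 8t, y = -2 + 8t, z = 10 - 15t


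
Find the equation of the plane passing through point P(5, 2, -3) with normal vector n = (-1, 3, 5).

The plane through P with normal n = (a, b, c) satisfies n·(r - P) = 0,
i.e. ax + by + cz = a·x₀ + b·y₀ + c·z₀.
d = (-1)·5 + 3·2 + 5·(-3)
  = -5 + 6 - 15
  = -14
Equation: -x + 3y + 5z = -14

-x + 3y + 5z = -14


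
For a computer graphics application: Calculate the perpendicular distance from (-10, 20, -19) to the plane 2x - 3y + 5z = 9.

distance = |a·x₀ + b·y₀ + c·z₀ - d| / √(a² + b² + c²)
  = |2·(-10) + (-3)·20 + 5·(-19) - 9| / √(2² + (-3)² + 5²)
  = |-20 - 60 - 95 - 9| / √(4 + 9 + 25)
  = |-184| / √38
  = 184 / 6.164
  ≈ 29.85

29.85


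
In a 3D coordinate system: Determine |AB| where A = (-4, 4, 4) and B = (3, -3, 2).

d = √[(x₂-x₁)² + (y₂-y₁)² + (z₂-z₁)²]
  = √[7² + (-7)² + (-2)²]
  = √[49 + 49 + 4]
  = √102
  ≈ 10.1

10.1


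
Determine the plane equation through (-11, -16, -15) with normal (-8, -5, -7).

The plane through P with normal n = (a, b, c) satisfies n·(r - P) = 0,
i.e. ax + by + cz = a·x₀ + b·y₀ + c·z₀.
d = (-8)·(-11) + (-5)·(-16) + (-7)·(-15)
  = 88 + 80 + 105
  = 273
Equation: -8x - 5y - 7z = 273

-8x - 5y - 7z = 273


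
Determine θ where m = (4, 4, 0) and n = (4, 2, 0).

m·n = 4·4 + 4·2 + 0·0 = 16 + 8 + 0 = 24
|m| = √(4² + 4² + 0²) = √32 ≈ 5.657
|n| = √(4² + 2² + 0²) = √20 ≈ 4.472
cos θ = (m·n)/(|m||n|) = 24/(5.657·4.472) ≈ 0.9487
θ = arccos(0.9487) ≈ 18.43°

18.43°


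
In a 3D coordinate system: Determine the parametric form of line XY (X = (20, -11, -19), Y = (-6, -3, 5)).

Direction vector d = Y - X = (-6 - 20, -3 + 11, 5 + 19) = (-26, 8, 24)
Parametric form r = X + t·d:
x = 20 - 26t, y = -11 + 8t, z = -19 + 24t

x = 20 - 26t, y = -11 + 8t, z = -19 + 24t


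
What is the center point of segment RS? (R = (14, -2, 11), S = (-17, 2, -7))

M = ((x₁+x₂)/2, (y₁+y₂)/2, (z₁+z₂)/2)
  = ((14 - 17)/2, (-2 + 2)/2, (11 - 7)/2)
  = (-3/2, 0/2, 4/2)
  = (-1.5, 0, 2)

(-1.5, 0, 2)


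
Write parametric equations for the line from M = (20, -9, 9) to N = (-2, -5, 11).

Direction vector d = N - M = (-2 - 20, -5 + 9, 11 - 9) = (-22, 4, 2)
Parametric form r = M + t·d:
x = 20 - 22t, y = -9 + 4t, z = 9 + 2t

x = 20 - 22t, y = -9 + 4t, z = 9 + 2t


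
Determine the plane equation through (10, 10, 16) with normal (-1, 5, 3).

The plane through P with normal n = (a, b, c) satisfies n·(r - P) = 0,
i.e. ax + by + cz = a·x₀ + b·y₀ + c·z₀.
d = (-1)·10 + 5·10 + 3·16
  = -10 + 50 + 48
  = 88
Equation: -x + 5y + 3z = 88

-x + 5y + 3z = 88


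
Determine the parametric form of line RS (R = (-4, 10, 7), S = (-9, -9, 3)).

Direction vector d = S - R = (-9 + 4, -9 - 10, 3 - 7) = (-5, -19, -4)
Parametric form r = R + t·d:
x = -4 - 5t, y = 10 - 19t, z = 7 - 4t

x = -4 - 5t, y = 10 - 19t, z = 7 - 4t


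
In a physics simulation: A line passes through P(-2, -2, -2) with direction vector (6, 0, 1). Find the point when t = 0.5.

P(t) = P + t·d
  = (-2 + 6·0.5, -2 + 0·0.5, -2 + 1·0.5)
  = (-2 + 3, -2 + 0, -2 + 0.5)
  = (1, -2, -1.5)

(1, -2, -1.5)


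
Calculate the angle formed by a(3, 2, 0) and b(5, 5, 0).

a·b = 3·5 + 2·5 + 0·0 = 15 + 10 + 0 = 25
|a| = √(3² + 2² + 0²) = √13 ≈ 3.606
|b| = √(5² + 5² + 0²) = √50 ≈ 7.071
cos θ = (a·b)/(|a||b|) = 25/(3.606·7.071) ≈ 0.9806
θ = arccos(0.9806) ≈ 11.31°

11.31°


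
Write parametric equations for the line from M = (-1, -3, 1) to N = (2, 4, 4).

Direction vector d = N - M = (2 + 1, 4 + 3, 4 - 1) = (3, 7, 3)
Parametric form r = M + t·d:
x = -1 + 3t, y = -3 + 7t, z = 1 + 3t

x = -1 + 3t, y = -3 + 7t, z = 1 + 3t


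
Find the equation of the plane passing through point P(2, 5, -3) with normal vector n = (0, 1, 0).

The plane through P with normal n = (a, b, c) satisfies n·(r - P) = 0,
i.e. ax + by + cz = a·x₀ + b·y₀ + c·z₀.
d = 0·2 + 1·5 + 0·(-3)
  = 0 + 5 + 0
  = 5
Equation: y = 5

y = 5


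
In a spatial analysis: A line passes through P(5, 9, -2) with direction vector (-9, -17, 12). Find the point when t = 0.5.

P(t) = P + t·d
  = (5 + (-9)·0.5, 9 + (-17)·0.5, -2 + 12·0.5)
  = (5 - 4.5, 9 - 8.5, -2 + 6)
  = (0.5, 0.5, 4)

(0.5, 0.5, 4)


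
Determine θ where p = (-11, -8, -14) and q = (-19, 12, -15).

p·q = (-11)·(-19) + (-8)·12 + (-14)·(-15) = 209 - 96 + 210 = 323
|p| = √((-11)² + (-8)² + (-14)²) = √381 ≈ 19.52
|q| = √((-19)² + 12² + (-15)²) = √730 ≈ 27.02
cos θ = (p·q)/(|p||q|) = 323/(19.52·27.02) ≈ 0.6125
θ = arccos(0.6125) ≈ 52.23°

52.23°


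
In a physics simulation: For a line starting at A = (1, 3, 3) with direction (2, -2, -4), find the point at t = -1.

P(t) = A + t·d
  = (1 + 2·(-1), 3 + (-2)·(-1), 3 + (-4)·(-1))
  = (1 - 2, 3 + 2, 3 + 4)
  = (-1, 5, 7)

(-1, 5, 7)


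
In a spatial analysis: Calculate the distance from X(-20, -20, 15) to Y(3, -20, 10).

d = √[(x₂-x₁)² + (y₂-y₁)² + (z₂-z₁)²]
  = √[23² + 0² + (-5)²]
  = √[529 + 0 + 25]
  = √554
  ≈ 23.54

23.54


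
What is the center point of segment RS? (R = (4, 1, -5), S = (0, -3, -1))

M = ((x₁+x₂)/2, (y₁+y₂)/2, (z₁+z₂)/2)
  = ((4 + 0)/2, (1 - 3)/2, (-5 - 1)/2)
  = (4/2, -2/2, -6/2)
  = (2, -1, -3)

(2, -1, -3)


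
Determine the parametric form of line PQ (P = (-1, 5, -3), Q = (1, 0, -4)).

Direction vector d = Q - P = (1 + 1, 0 - 5, -4 + 3) = (2, -5, -1)
Parametric form r = P + t·d:
x = -1 + 2t, y = 5 - 5t, z = -3 - t

x = -1 + 2t, y = 5 - 5t, z = -3 - t


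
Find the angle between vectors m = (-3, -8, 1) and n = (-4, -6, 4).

m·n = (-3)·(-4) + (-8)·(-6) + 1·4 = 12 + 48 + 4 = 64
|m| = √((-3)² + (-8)² + 1²) = √74 ≈ 8.602
|n| = √((-4)² + (-6)² + 4²) = √68 ≈ 8.246
cos θ = (m·n)/(|m||n|) = 64/(8.602·8.246) ≈ 0.9022
θ = arccos(0.9022) ≈ 25.55°

25.55°


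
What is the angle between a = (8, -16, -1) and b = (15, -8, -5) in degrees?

a·b = 8·15 + (-16)·(-8) + (-1)·(-5) = 120 + 128 + 5 = 253
|a| = √(8² + (-16)² + (-1)²) = √321 ≈ 17.92
|b| = √(15² + (-8)² + (-5)²) = √314 ≈ 17.72
cos θ = (a·b)/(|a||b|) = 253/(17.92·17.72) ≈ 0.7969
θ = arccos(0.7969) ≈ 37.17°

37.17°


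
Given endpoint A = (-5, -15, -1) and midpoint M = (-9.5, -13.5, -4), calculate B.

B = 2M - A
  = (2·(-9.5) - (-5), 2·(-13.5) - (-15), 2·(-4) - (-1))
  = (-19 + 5, -27 + 15, -8 + 1)
  = (-14, -12, -7)

(-14, -12, -7)


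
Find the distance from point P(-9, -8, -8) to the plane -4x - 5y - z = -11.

distance = |a·x₀ + b·y₀ + c·z₀ - d| / √(a² + b² + c²)
  = |(-4)·(-9) + (-5)·(-8) + (-1)·(-8) - (-11)| / √((-4)² + (-5)² + (-1)²)
  = |36 + 40 + 8 + 11| / √(16 + 25 + 1)
  = |95| / √42
  = 95 / 6.481
  ≈ 14.66

14.66


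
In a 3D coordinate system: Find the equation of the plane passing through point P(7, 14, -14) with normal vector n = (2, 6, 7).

The plane through P with normal n = (a, b, c) satisfies n·(r - P) = 0,
i.e. ax + by + cz = a·x₀ + b·y₀ + c·z₀.
d = 2·7 + 6·14 + 7·(-14)
  = 14 + 84 - 98
  = 0
Equation: 2x + 6y + 7z = 0

2x + 6y + 7z = 0


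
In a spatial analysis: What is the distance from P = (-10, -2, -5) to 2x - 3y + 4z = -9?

distance = |a·x₀ + b·y₀ + c·z₀ - d| / √(a² + b² + c²)
  = |2·(-10) + (-3)·(-2) + 4·(-5) - (-9)| / √(2² + (-3)² + 4²)
  = |-20 + 6 - 20 + 9| / √(4 + 9 + 16)
  = |-25| / √29
  = 25 / 5.385
  ≈ 4.642

4.642


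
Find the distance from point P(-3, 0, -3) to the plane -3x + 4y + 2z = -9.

distance = |a·x₀ + b·y₀ + c·z₀ - d| / √(a² + b² + c²)
  = |(-3)·(-3) + 4·0 + 2·(-3) - (-9)| / √((-3)² + 4² + 2²)
  = |9 + 0 - 6 + 9| / √(9 + 16 + 4)
  = |12| / √29
  = 12 / 5.385
  ≈ 2.228

2.228


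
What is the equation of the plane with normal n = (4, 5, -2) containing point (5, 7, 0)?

The plane through P with normal n = (a, b, c) satisfies n·(r - P) = 0,
i.e. ax + by + cz = a·x₀ + b·y₀ + c·z₀.
d = 4·5 + 5·7 + (-2)·0
  = 20 + 35 + 0
  = 55
Equation: 4x + 5y - 2z = 55

4x + 5y - 2z = 55


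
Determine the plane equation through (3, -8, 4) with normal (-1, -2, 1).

The plane through P with normal n = (a, b, c) satisfies n·(r - P) = 0,
i.e. ax + by + cz = a·x₀ + b·y₀ + c·z₀.
d = (-1)·3 + (-2)·(-8) + 1·4
  = -3 + 16 + 4
  = 17
Equation: -x - 2y + z = 17

-x - 2y + z = 17


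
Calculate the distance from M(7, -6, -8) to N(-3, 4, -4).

d = √[(x₂-x₁)² + (y₂-y₁)² + (z₂-z₁)²]
  = √[(-10)² + 10² + 4²]
  = √[100 + 100 + 16]
  = √216
  ≈ 14.7

14.7


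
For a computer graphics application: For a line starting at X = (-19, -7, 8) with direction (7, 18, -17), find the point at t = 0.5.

P(t) = X + t·d
  = (-19 + 7·0.5, -7 + 18·0.5, 8 + (-17)·0.5)
  = (-19 + 3.5, -7 + 9, 8 - 8.5)
  = (-15.5, 2, -0.5)

(-15.5, 2, -0.5)


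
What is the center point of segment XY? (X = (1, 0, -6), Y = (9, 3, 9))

M = ((x₁+x₂)/2, (y₁+y₂)/2, (z₁+z₂)/2)
  = ((1 + 9)/2, (0 + 3)/2, (-6 + 9)/2)
  = (10/2, 3/2, 3/2)
  = (5, 1.5, 1.5)

(5, 1.5, 1.5)


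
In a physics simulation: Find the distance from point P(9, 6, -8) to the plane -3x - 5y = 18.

distance = |a·x₀ + b·y₀ + c·z₀ - d| / √(a² + b² + c²)
  = |(-3)·9 + (-5)·6 + 0·(-8) - 18| / √((-3)² + (-5)² + 0²)
  = |-27 - 30 + 0 - 18| / √(9 + 25 + 0)
  = |-75| / √34
  = 75 / 5.831
  ≈ 12.86

12.86


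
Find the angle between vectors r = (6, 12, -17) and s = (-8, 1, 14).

r·s = 6·(-8) + 12·1 + (-17)·14 = -48 + 12 - 238 = -274
|r| = √(6² + 12² + (-17)²) = √469 ≈ 21.66
|s| = √((-8)² + 1² + 14²) = √261 ≈ 16.16
cos θ = (r·s)/(|r||s|) = -274/(21.66·16.16) ≈ -0.7831
θ = arccos(-0.7831) ≈ 141.5°

141.5°


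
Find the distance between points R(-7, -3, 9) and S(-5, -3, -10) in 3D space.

d = √[(x₂-x₁)² + (y₂-y₁)² + (z₂-z₁)²]
  = √[2² + 0² + (-19)²]
  = √[4 + 0 + 361]
  = √365
  ≈ 19.1

19.1


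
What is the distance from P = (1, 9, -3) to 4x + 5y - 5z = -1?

distance = |a·x₀ + b·y₀ + c·z₀ - d| / √(a² + b² + c²)
  = |4·1 + 5·9 + (-5)·(-3) - (-1)| / √(4² + 5² + (-5)²)
  = |4 + 45 + 15 + 1| / √(16 + 25 + 25)
  = |65| / √66
  = 65 / 8.124
  ≈ 8.001

8.001


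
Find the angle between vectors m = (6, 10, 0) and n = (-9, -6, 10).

m·n = 6·(-9) + 10·(-6) + 0·10 = -54 - 60 + 0 = -114
|m| = √(6² + 10² + 0²) = √136 ≈ 11.66
|n| = √((-9)² + (-6)² + 10²) = √217 ≈ 14.73
cos θ = (m·n)/(|m||n|) = -114/(11.66·14.73) ≈ -0.6636
θ = arccos(-0.6636) ≈ 131.6°

131.6°


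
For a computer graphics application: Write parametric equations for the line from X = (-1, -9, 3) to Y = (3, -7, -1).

Direction vector d = Y - X = (3 + 1, -7 + 9, -1 - 3) = (4, 2, -4)
Parametric form r = X + t·d:
x = -1 + 4t, y = -9 + 2t, z = 3 - 4t

x = -1 + 4t, y = -9 + 2t, z = 3 - 4t


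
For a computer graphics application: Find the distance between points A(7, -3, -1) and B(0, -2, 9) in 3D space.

d = √[(x₂-x₁)² + (y₂-y₁)² + (z₂-z₁)²]
  = √[(-7)² + 1² + 10²]
  = √[49 + 1 + 100]
  = √150
  ≈ 12.25

12.25


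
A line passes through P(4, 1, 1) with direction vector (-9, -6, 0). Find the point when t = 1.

P(t) = P + t·d
  = (4 + (-9)·1, 1 + (-6)·1, 1 + 0·1)
  = (4 - 9, 1 - 6, 1 + 0)
  = (-5, -5, 1)

(-5, -5, 1)


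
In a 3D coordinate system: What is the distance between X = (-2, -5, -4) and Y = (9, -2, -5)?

d = √[(x₂-x₁)² + (y₂-y₁)² + (z₂-z₁)²]
  = √[11² + 3² + (-1)²]
  = √[121 + 9 + 1]
  = √131
  ≈ 11.45

11.45


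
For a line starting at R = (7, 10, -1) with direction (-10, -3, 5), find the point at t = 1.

P(t) = R + t·d
  = (7 + (-10)·1, 10 + (-3)·1, -1 + 5·1)
  = (7 - 10, 10 - 3, -1 + 5)
  = (-3, 7, 4)

(-3, 7, 4)


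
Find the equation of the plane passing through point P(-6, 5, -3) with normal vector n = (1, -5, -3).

The plane through P with normal n = (a, b, c) satisfies n·(r - P) = 0,
i.e. ax + by + cz = a·x₀ + b·y₀ + c·z₀.
d = 1·(-6) + (-5)·5 + (-3)·(-3)
  = -6 - 25 + 9
  = -22
Equation: x - 5y - 3z = -22

x - 5y - 3z = -22


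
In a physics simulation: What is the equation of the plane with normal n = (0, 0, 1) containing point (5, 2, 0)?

The plane through P with normal n = (a, b, c) satisfies n·(r - P) = 0,
i.e. ax + by + cz = a·x₀ + b·y₀ + c·z₀.
d = 0·5 + 0·2 + 1·0
  = 0 + 0 + 0
  = 0
Equation: z = 0

z = 0


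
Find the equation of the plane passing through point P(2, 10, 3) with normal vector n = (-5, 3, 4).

The plane through P with normal n = (a, b, c) satisfies n·(r - P) = 0,
i.e. ax + by + cz = a·x₀ + b·y₀ + c·z₀.
d = (-5)·2 + 3·10 + 4·3
  = -10 + 30 + 12
  = 32
Equation: -5x + 3y + 4z = 32

-5x + 3y + 4z = 32


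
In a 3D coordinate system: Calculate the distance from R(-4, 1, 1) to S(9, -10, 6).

d = √[(x₂-x₁)² + (y₂-y₁)² + (z₂-z₁)²]
  = √[13² + (-11)² + 5²]
  = √[169 + 121 + 25]
  = √315
  ≈ 17.75

17.75


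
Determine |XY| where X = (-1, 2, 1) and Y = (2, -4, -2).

d = √[(x₂-x₁)² + (y₂-y₁)² + (z₂-z₁)²]
  = √[3² + (-6)² + (-3)²]
  = √[9 + 36 + 9]
  = √54
  ≈ 7.348

7.348


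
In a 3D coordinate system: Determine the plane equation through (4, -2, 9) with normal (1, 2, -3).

The plane through P with normal n = (a, b, c) satisfies n·(r - P) = 0,
i.e. ax + by + cz = a·x₀ + b·y₀ + c·z₀.
d = 1·4 + 2·(-2) + (-3)·9
  = 4 - 4 - 27
  = -27
Equation: x + 2y - 3z = -27

x + 2y - 3z = -27


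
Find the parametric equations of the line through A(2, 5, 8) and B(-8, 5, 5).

Direction vector d = B - A = (-8 - 2, 5 - 5, 5 - 8) = (-10, 0, -3)
Parametric form r = A + t·d:
x = 2 - 10t, y = 5, z = 8 - 3t

x = 2 - 10t, y = 5, z = 8 - 3t


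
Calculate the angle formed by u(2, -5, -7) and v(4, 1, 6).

u·v = 2·4 + (-5)·1 + (-7)·6 = 8 - 5 - 42 = -39
|u| = √(2² + (-5)² + (-7)²) = √78 ≈ 8.832
|v| = √(4² + 1² + 6²) = √53 ≈ 7.28
cos θ = (u·v)/(|u||v|) = -39/(8.832·7.28) ≈ -0.6066
θ = arccos(-0.6066) ≈ 127.3°

127.3°


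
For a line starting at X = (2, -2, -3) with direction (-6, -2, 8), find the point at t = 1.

P(t) = X + t·d
  = (2 + (-6)·1, -2 + (-2)·1, -3 + 8·1)
  = (2 - 6, -2 - 2, -3 + 8)
  = (-4, -4, 5)

(-4, -4, 5)


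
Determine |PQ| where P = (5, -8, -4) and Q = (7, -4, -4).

d = √[(x₂-x₁)² + (y₂-y₁)² + (z₂-z₁)²]
  = √[2² + 4² + 0²]
  = √[4 + 16 + 0]
  = √20
  ≈ 4.472

4.472


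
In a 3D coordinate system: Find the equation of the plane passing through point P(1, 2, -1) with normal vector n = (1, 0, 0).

The plane through P with normal n = (a, b, c) satisfies n·(r - P) = 0,
i.e. ax + by + cz = a·x₀ + b·y₀ + c·z₀.
d = 1·1 + 0·2 + 0·(-1)
  = 1 + 0 + 0
  = 1
Equation: x = 1

x = 1


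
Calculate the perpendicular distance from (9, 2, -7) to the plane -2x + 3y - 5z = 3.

distance = |a·x₀ + b·y₀ + c·z₀ - d| / √(a² + b² + c²)
  = |(-2)·9 + 3·2 + (-5)·(-7) - 3| / √((-2)² + 3² + (-5)²)
  = |-18 + 6 + 35 - 3| / √(4 + 9 + 25)
  = |20| / √38
  = 20 / 6.164
  ≈ 3.244

3.244


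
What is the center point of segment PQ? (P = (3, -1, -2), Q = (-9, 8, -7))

M = ((x₁+x₂)/2, (y₁+y₂)/2, (z₁+z₂)/2)
  = ((3 - 9)/2, (-1 + 8)/2, (-2 - 7)/2)
  = (-6/2, 7/2, -9/2)
  = (-3, 3.5, -4.5)

(-3, 3.5, -4.5)


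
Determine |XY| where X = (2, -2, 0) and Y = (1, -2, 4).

d = √[(x₂-x₁)² + (y₂-y₁)² + (z₂-z₁)²]
  = √[(-1)² + 0² + 4²]
  = √[1 + 0 + 16]
  = √17
  ≈ 4.123

4.123


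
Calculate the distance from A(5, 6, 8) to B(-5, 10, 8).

d = √[(x₂-x₁)² + (y₂-y₁)² + (z₂-z₁)²]
  = √[(-10)² + 4² + 0²]
  = √[100 + 16 + 0]
  = √116
  ≈ 10.77

10.77


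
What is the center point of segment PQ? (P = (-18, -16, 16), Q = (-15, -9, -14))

M = ((x₁+x₂)/2, (y₁+y₂)/2, (z₁+z₂)/2)
  = ((-18 - 15)/2, (-16 - 9)/2, (16 - 14)/2)
  = (-33/2, -25/2, 2/2)
  = (-16.5, -12.5, 1)

(-16.5, -12.5, 1)


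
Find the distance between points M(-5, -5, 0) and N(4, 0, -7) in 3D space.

d = √[(x₂-x₁)² + (y₂-y₁)² + (z₂-z₁)²]
  = √[9² + 5² + (-7)²]
  = √[81 + 25 + 49]
  = √155
  ≈ 12.45

12.45


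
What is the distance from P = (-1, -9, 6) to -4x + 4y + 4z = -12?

distance = |a·x₀ + b·y₀ + c·z₀ - d| / √(a² + b² + c²)
  = |(-4)·(-1) + 4·(-9) + 4·6 - (-12)| / √((-4)² + 4² + 4²)
  = |4 - 36 + 24 + 12| / √(16 + 16 + 16)
  = |4| / √48
  = 4 / 6.928
  ≈ 0.5774

0.5774


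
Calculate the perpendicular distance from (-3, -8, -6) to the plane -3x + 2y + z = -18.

distance = |a·x₀ + b·y₀ + c·z₀ - d| / √(a² + b² + c²)
  = |(-3)·(-3) + 2·(-8) + 1·(-6) - (-18)| / √((-3)² + 2² + 1²)
  = |9 - 16 - 6 + 18| / √(9 + 4 + 1)
  = |5| / √14
  = 5 / 3.742
  ≈ 1.336

1.336


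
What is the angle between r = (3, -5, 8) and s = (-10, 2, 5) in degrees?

r·s = 3·(-10) + (-5)·2 + 8·5 = -30 - 10 + 40 = 0
|r| = √(3² + (-5)² + 8²) = √98 ≈ 9.899
|s| = √((-10)² + 2² + 5²) = √129 ≈ 11.36
cos θ = (r·s)/(|r||s|) = 0/(9.899·11.36) ≈ 0
θ = arccos(0) ≈ 90°

90°


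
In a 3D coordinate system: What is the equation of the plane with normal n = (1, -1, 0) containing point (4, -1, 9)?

The plane through P with normal n = (a, b, c) satisfies n·(r - P) = 0,
i.e. ax + by + cz = a·x₀ + b·y₀ + c·z₀.
d = 1·4 + (-1)·(-1) + 0·9
  = 4 + 1 + 0
  = 5
Equation: x - y = 5

x - y = 5


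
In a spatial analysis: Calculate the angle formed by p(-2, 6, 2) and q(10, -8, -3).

p·q = (-2)·10 + 6·(-8) + 2·(-3) = -20 - 48 - 6 = -74
|p| = √((-2)² + 6² + 2²) = √44 ≈ 6.633
|q| = √(10² + (-8)² + (-3)²) = √173 ≈ 13.15
cos θ = (p·q)/(|p||q|) = -74/(6.633·13.15) ≈ -0.8482
θ = arccos(-0.8482) ≈ 148°

148°


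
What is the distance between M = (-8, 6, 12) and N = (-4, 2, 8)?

d = √[(x₂-x₁)² + (y₂-y₁)² + (z₂-z₁)²]
  = √[4² + (-4)² + (-4)²]
  = √[16 + 16 + 16]
  = √48
  ≈ 6.928

6.928


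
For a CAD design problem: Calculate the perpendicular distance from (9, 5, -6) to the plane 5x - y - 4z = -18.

distance = |a·x₀ + b·y₀ + c·z₀ - d| / √(a² + b² + c²)
  = |5·9 + (-1)·5 + (-4)·(-6) - (-18)| / √(5² + (-1)² + (-4)²)
  = |45 - 5 + 24 + 18| / √(25 + 1 + 16)
  = |82| / √42
  = 82 / 6.481
  ≈ 12.65

12.65


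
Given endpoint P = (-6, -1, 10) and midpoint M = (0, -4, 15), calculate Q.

Q = 2M - P
  = (2·0 - (-6), 2·(-4) - (-1), 2·15 - 10)
  = (0 + 6, -8 + 1, 30 - 10)
  = (6, -7, 20)

(6, -7, 20)


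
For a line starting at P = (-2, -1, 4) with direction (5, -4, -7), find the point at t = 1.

P(t) = P + t·d
  = (-2 + 5·1, -1 + (-4)·1, 4 + (-7)·1)
  = (-2 + 5, -1 - 4, 4 - 7)
  = (3, -5, -3)

(3, -5, -3)


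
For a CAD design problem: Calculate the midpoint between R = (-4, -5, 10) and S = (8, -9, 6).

M = ((x₁+x₂)/2, (y₁+y₂)/2, (z₁+z₂)/2)
  = ((-4 + 8)/2, (-5 - 9)/2, (10 + 6)/2)
  = (4/2, -14/2, 16/2)
  = (2, -7, 8)

(2, -7, 8)


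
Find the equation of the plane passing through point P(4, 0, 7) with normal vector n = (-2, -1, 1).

The plane through P with normal n = (a, b, c) satisfies n·(r - P) = 0,
i.e. ax + by + cz = a·x₀ + b·y₀ + c·z₀.
d = (-2)·4 + (-1)·0 + 1·7
  = -8 + 0 + 7
  = -1
Equation: -2x - y + z = -1

-2x - y + z = -1


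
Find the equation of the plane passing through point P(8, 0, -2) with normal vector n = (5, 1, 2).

The plane through P with normal n = (a, b, c) satisfies n·(r - P) = 0,
i.e. ax + by + cz = a·x₀ + b·y₀ + c·z₀.
d = 5·8 + 1·0 + 2·(-2)
  = 40 + 0 - 4
  = 36
Equation: 5x + y + 2z = 36

5x + y + 2z = 36


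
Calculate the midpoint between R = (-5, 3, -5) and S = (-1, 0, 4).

M = ((x₁+x₂)/2, (y₁+y₂)/2, (z₁+z₂)/2)
  = ((-5 - 1)/2, (3 + 0)/2, (-5 + 4)/2)
  = (-6/2, 3/2, -1/2)
  = (-3, 1.5, -0.5)

(-3, 1.5, -0.5)


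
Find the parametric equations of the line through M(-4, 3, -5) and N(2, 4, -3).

Direction vector d = N - M = (2 + 4, 4 - 3, -3 + 5) = (6, 1, 2)
Parametric form r = M + t·d:
x = -4 + 6t, y = 3 + t, z = -5 + 2t

x = -4 + 6t, y = 3 + t, z = -5 + 2t


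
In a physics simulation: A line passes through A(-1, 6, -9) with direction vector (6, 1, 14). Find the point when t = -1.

P(t) = A + t·d
  = (-1 + 6·(-1), 6 + 1·(-1), -9 + 14·(-1))
  = (-1 - 6, 6 - 1, -9 - 14)
  = (-7, 5, -23)

(-7, 5, -23)


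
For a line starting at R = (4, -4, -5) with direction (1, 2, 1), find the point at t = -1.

P(t) = R + t·d
  = (4 + 1·(-1), -4 + 2·(-1), -5 + 1·(-1))
  = (4 - 1, -4 - 2, -5 - 1)
  = (3, -6, -6)

(3, -6, -6)


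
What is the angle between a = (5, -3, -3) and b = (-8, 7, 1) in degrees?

a·b = 5·(-8) + (-3)·7 + (-3)·1 = -40 - 21 - 3 = -64
|a| = √(5² + (-3)² + (-3)²) = √43 ≈ 6.557
|b| = √((-8)² + 7² + 1²) = √114 ≈ 10.68
cos θ = (a·b)/(|a||b|) = -64/(6.557·10.68) ≈ -0.9141
θ = arccos(-0.9141) ≈ 156.1°

156.1°


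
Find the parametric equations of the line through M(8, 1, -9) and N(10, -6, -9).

Direction vector d = N - M = (10 - 8, -6 - 1, -9 + 9) = (2, -7, 0)
Parametric form r = M + t·d:
x = 8 + 2t, y = 1 - 7t, z = -9

x = 8 + 2t, y = 1 - 7t, z = -9


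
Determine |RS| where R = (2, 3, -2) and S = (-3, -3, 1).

d = √[(x₂-x₁)² + (y₂-y₁)² + (z₂-z₁)²]
  = √[(-5)² + (-6)² + 3²]
  = √[25 + 36 + 9]
  = √70
  ≈ 8.367

8.367


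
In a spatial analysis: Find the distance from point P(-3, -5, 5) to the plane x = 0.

distance = |a·x₀ + b·y₀ + c·z₀ - d| / √(a² + b² + c²)
  = |1·(-3) + 0·(-5) + 0·5 - 0| / √(1² + 0² + 0²)
  = |-3 + 0 + 0 + 0| / √(1 + 0 + 0)
  = |-3| / √1
  = 3 / 1
  ≈ 3

3


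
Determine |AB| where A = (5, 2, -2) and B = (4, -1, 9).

d = √[(x₂-x₁)² + (y₂-y₁)² + (z₂-z₁)²]
  = √[(-1)² + (-3)² + 11²]
  = √[1 + 9 + 121]
  = √131
  ≈ 11.45

11.45


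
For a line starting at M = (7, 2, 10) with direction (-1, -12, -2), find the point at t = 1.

P(t) = M + t·d
  = (7 + (-1)·1, 2 + (-12)·1, 10 + (-2)·1)
  = (7 - 1, 2 - 12, 10 - 2)
  = (6, -10, 8)

(6, -10, 8)


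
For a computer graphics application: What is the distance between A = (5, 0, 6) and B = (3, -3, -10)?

d = √[(x₂-x₁)² + (y₂-y₁)² + (z₂-z₁)²]
  = √[(-2)² + (-3)² + (-16)²]
  = √[4 + 9 + 256]
  = √269
  ≈ 16.4

16.4


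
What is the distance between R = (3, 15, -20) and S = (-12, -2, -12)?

d = √[(x₂-x₁)² + (y₂-y₁)² + (z₂-z₁)²]
  = √[(-15)² + (-17)² + 8²]
  = √[225 + 289 + 64]
  = √578
  ≈ 24.04

24.04


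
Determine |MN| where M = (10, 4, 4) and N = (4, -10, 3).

d = √[(x₂-x₁)² + (y₂-y₁)² + (z₂-z₁)²]
  = √[(-6)² + (-14)² + (-1)²]
  = √[36 + 196 + 1]
  = √233
  ≈ 15.26

15.26


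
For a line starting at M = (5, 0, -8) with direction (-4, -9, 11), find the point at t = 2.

P(t) = M + t·d
  = (5 + (-4)·2, 0 + (-9)·2, -8 + 11·2)
  = (5 - 8, 0 - 18, -8 + 22)
  = (-3, -18, 14)

(-3, -18, 14)


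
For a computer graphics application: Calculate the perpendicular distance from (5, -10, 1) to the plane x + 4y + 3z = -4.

distance = |a·x₀ + b·y₀ + c·z₀ - d| / √(a² + b² + c²)
  = |1·5 + 4·(-10) + 3·1 - (-4)| / √(1² + 4² + 3²)
  = |5 - 40 + 3 + 4| / √(1 + 16 + 9)
  = |-28| / √26
  = 28 / 5.099
  ≈ 5.491

5.491


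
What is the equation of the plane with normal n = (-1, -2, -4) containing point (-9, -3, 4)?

The plane through P with normal n = (a, b, c) satisfies n·(r - P) = 0,
i.e. ax + by + cz = a·x₀ + b·y₀ + c·z₀.
d = (-1)·(-9) + (-2)·(-3) + (-4)·4
  = 9 + 6 - 16
  = -1
Equation: -x - 2y - 4z = -1

-x - 2y - 4z = -1


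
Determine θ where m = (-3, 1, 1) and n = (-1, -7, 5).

m·n = (-3)·(-1) + 1·(-7) + 1·5 = 3 - 7 + 5 = 1
|m| = √((-3)² + 1² + 1²) = √11 ≈ 3.317
|n| = √((-1)² + (-7)² + 5²) = √75 ≈ 8.66
cos θ = (m·n)/(|m||n|) = 1/(3.317·8.66) ≈ 0.03482
θ = arccos(0.03482) ≈ 88°

88°


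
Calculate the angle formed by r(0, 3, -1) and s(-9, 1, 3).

r·s = 0·(-9) + 3·1 + (-1)·3 = 0 + 3 - 3 = 0
|r| = √(0² + 3² + (-1)²) = √10 ≈ 3.162
|s| = √((-9)² + 1² + 3²) = √91 ≈ 9.539
cos θ = (r·s)/(|r||s|) = 0/(3.162·9.539) ≈ 0
θ = arccos(0) ≈ 90°

90°


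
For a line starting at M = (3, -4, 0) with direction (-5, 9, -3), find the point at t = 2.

P(t) = M + t·d
  = (3 + (-5)·2, -4 + 9·2, 0 + (-3)·2)
  = (3 - 10, -4 + 18, 0 - 6)
  = (-7, 14, -6)

(-7, 14, -6)


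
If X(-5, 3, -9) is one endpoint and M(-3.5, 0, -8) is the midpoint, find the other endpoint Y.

Y = 2M - X
  = (2·(-3.5) - (-5), 2·0 - 3, 2·(-8) - (-9))
  = (-7 + 5, 0 - 3, -16 + 9)
  = (-2, -3, -7)

(-2, -3, -7)


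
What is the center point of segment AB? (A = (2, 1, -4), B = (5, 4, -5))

M = ((x₁+x₂)/2, (y₁+y₂)/2, (z₁+z₂)/2)
  = ((2 + 5)/2, (1 + 4)/2, (-4 - 5)/2)
  = (7/2, 5/2, -9/2)
  = (3.5, 2.5, -4.5)

(3.5, 2.5, -4.5)


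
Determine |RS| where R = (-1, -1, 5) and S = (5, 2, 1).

d = √[(x₂-x₁)² + (y₂-y₁)² + (z₂-z₁)²]
  = √[6² + 3² + (-4)²]
  = √[36 + 9 + 16]
  = √61
  ≈ 7.81

7.81
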